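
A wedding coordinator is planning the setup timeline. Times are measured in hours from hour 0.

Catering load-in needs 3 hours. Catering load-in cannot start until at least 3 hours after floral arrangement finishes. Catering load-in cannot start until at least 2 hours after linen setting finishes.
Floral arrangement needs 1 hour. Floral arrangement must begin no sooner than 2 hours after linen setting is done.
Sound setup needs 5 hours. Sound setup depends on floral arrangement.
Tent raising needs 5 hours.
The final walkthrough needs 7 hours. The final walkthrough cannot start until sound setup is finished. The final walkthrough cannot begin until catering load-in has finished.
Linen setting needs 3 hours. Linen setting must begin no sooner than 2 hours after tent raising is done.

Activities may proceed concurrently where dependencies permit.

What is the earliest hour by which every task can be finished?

Nothing blocks tent raising, so it runs from hour 0 to hour 5.
Linen setting waits on tent raising (finishes hour 5, plus 2-hour gap → hour 7), so it starts at hour 7 and finishes at 7 + 3 = hour 10.
Floral arrangement cannot begin until linen setting (finishes hour 10, plus 2-hour gap → hour 12). It runs from hour 12 to 12 + 1 = hour 13.
Catering load-in has to wait for floral arrangement (finishes hour 13, plus 3-hour gap → hour 16); linen setting (finishes hour 10, plus 2-hour gap → hour 12). The latest of these is hour 16, so catering load-in runs hour 16 to 16 + 3 = hour 19.
After floral arrangement (finishes hour 13), sound setup can start at hour 13 and finishes at hour 18.
For the final walkthrough: sound setup (finishes hour 18); catering load-in (finishes hour 19). Taking the maximum gives a start of hour 19, and it finishes at 19 + 7 = hour 26.
All tasks are finished once the last one completes. Finish times: Tent raising at 5, Linen setting at 10, Floral arrangement at 13, Sound setup at 18, Catering load-in at 19, The final walkthrough at 26. The latest is hour 26.

26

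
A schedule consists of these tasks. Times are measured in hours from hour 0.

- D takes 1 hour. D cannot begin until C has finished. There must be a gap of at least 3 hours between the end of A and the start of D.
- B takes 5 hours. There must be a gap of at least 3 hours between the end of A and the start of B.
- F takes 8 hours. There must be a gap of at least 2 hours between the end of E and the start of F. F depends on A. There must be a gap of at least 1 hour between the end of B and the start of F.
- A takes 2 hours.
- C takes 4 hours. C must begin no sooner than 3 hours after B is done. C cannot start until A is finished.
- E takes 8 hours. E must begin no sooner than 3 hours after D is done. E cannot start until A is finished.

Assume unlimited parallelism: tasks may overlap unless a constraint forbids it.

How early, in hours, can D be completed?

A has no prerequisites, so it starts at hour 0 and finishes at hour 2.
B cannot begin until A (finishes hour 2, plus 3-hour gap → hour 5). It runs from hour 5 to 5 + 5 = hour 10.
C needs all of B (finishes hour 10, plus 3-hour gap → hour 13); A (finishes hour 2). That puts its earliest start at hour 13; it finishes at 13 + 4 = hour 17.
D has to wait for C (finishes hour 17); A (finishes hour 2, plus 3-hour gap → hour 5). The latest of these is hour 17, so D runs hour 17 to 17 + 1 = hour 18.

18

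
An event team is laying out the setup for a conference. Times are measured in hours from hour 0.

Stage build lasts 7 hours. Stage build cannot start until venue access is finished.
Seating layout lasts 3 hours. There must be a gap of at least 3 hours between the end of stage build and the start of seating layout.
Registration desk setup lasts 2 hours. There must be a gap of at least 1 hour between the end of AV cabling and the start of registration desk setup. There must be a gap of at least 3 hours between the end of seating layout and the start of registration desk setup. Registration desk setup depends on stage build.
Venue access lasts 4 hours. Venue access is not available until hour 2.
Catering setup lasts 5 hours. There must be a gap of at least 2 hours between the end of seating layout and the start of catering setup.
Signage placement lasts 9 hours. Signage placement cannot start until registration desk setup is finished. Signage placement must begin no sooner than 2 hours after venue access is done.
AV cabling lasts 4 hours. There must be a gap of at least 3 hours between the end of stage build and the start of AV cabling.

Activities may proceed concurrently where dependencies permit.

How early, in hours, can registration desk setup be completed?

Venue access cannot begin until its own release at hour 2. It runs from hour 2 to 2 + 4 = hour 6.
Stage build cannot begin until venue access (finishes hour 6). It runs from hour 6 to 6 + 7 = hour 13.
Seating layout cannot begin until stage build (finishes hour 13, plus 3-hour gap → hour 16). It runs from hour 16 to 16 + 3 = hour 19.
AV cabling waits on stage build (finishes hour 13, plus 3-hour gap → hour 16), so it starts at hour 16 and finishes at 16 + 4 = hour 20.
Registration desk setup needs all of AV cabling (finishes hour 20, plus 1-hour gap → hour 21); seating layout (finishes hour 19, plus 3-hour gap → hour 22); stage build (finishes hour 13). That puts its earliest start at hour 22; it finishes at 22 + 2 = hour 24.

24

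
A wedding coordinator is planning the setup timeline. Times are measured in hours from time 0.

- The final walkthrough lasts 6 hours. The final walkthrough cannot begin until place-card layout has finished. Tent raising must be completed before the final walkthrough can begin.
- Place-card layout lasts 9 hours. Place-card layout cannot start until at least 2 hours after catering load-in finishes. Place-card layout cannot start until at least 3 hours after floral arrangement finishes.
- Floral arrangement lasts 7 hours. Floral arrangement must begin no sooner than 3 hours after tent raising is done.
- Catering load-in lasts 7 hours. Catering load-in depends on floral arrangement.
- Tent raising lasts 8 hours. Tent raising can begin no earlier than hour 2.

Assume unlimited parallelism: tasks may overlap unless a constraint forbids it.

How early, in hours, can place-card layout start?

29

Tent raising waits on its own release at hour 2, so it starts at hour 2 and finishes at 2 + 8 = hour 10.
Floral arrangement waits on tent raising (finishes hour 10, plus 3-hour gap → hour 13), so it starts at hour 13 and finishes at 13 + 7 = hour 20.
Catering load-in cannot begin until floral arrangement (finishes hour 20). It runs from hour 20 to 20 + 7 = hour 27.
Place-card layout waits on catering load-in (finishes hour 27, plus 2-hour gap → hour 29); floral arrangement (finishes hour 20, plus 3-hour gap → hour 23). The latest of these is hour 29, which is the earliest place-card layout can start.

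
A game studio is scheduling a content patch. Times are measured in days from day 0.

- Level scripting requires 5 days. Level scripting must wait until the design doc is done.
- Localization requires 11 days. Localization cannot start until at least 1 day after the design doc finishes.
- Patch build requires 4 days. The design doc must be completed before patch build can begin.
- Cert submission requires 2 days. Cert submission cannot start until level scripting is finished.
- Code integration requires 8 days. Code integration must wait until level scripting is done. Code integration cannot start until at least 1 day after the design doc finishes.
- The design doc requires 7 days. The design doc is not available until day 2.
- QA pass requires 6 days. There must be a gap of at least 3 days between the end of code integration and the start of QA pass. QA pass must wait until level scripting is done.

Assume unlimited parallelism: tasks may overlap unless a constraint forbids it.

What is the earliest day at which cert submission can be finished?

16

The design doc cannot begin until its own release at day 2. It runs from day 2 to 2 + 7 = day 9.
Level scripting waits on the design doc (finishes day 9), so it starts at day 9 and finishes at 9 + 5 = day 14.
After level scripting (finishes day 14), cert submission can start at day 14 and finishes at day 16.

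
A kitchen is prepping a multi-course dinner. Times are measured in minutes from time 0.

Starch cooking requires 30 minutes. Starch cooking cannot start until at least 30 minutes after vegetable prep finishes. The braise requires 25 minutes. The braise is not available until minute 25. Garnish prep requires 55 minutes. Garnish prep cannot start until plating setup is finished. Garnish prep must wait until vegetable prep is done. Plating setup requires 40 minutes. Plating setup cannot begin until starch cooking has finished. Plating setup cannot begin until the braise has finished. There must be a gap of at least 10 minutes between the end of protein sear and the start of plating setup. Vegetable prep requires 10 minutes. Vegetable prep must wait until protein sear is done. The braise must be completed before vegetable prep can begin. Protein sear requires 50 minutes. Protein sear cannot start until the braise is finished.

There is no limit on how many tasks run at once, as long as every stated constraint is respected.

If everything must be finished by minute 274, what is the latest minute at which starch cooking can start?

149

Garnish prep has no dependents, so it just needs to finish by minute 274. Starting by 274 − 55 = minute 219 achieves that.
Plating setup has to be done before garnish prep (must start by minute 219). That means finishing by minute 219, i.e. starting by 219 − 40 = minute 179.
Since plating setup (must start by minute 179) depends on it, starch cooking must finish by minute 179. Backing off its 30-minute duration gives a latest start of minute 149.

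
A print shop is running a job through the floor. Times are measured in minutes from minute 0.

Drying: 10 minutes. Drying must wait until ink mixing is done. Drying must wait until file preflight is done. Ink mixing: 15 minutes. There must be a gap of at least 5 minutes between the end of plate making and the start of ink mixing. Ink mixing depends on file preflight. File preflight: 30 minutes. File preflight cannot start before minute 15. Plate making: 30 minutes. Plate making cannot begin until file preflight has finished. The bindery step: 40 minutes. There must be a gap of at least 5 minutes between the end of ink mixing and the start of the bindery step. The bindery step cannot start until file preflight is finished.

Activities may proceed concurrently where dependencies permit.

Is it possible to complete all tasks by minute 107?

File preflight cannot begin until its own release at minute 15. It runs from minute 15 to 15 + 30 = minute 45.
Plate making cannot begin until file preflight (finishes minute 45). It runs from minute 45 to 45 + 30 = minute 75.
Ink mixing needs all of plate making (finishes minute 75, plus 5-minute gap → minute 80); file preflight (finishes minute 45). That puts its earliest start at minute 80; it finishes at 80 + 15 = minute 95.
The bindery step cannot start until ink mixing (finishes minute 95, plus 5-minute gap → minute 100); file preflight (finishes minute 45). The controlling bound is minute 100, so the bindery step finishes at 100 + 40 = minute 140.
For drying: ink mixing (finishes minute 95); file preflight (finishes minute 45). Taking the maximum gives a start of minute 95, and it finishes at 95 + 10 = minute 105.
The earliest everything can be done is minute 140, which is after the deadline of 107, so it is not possible.

No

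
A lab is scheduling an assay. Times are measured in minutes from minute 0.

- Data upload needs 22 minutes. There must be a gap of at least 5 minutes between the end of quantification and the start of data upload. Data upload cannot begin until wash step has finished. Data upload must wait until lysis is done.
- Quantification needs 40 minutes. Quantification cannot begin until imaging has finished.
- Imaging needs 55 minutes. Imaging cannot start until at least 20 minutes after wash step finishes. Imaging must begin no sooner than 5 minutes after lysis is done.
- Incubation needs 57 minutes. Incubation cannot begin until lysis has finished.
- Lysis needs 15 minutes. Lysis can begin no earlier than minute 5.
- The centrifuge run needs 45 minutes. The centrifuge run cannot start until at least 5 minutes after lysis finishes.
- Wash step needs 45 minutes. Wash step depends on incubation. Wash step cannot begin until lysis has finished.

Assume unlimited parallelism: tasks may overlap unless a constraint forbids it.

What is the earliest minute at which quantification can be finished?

Lysis cannot begin until its own release at minute 5. It runs from minute 5 to 5 + 15 = minute 20.
Incubation cannot begin until lysis (finishes minute 20). It runs from minute 20 to 20 + 57 = minute 77.
Wash step has to wait for incubation (finishes minute 77); lysis (finishes minute 20). The latest of these is minute 77, so wash step runs minute 77 to 77 + 45 = minute 122.
Imaging has to wait for wash step (finishes minute 122, plus 20-minute gap → minute 142); lysis (finishes minute 20, plus 5-minute gap → minute 25). The latest of these is minute 142, so imaging runs minute 142 to 142 + 55 = minute 197.
After imaging (finishes minute 197), quantification can start at minute 197 and finishes at minute 237.

237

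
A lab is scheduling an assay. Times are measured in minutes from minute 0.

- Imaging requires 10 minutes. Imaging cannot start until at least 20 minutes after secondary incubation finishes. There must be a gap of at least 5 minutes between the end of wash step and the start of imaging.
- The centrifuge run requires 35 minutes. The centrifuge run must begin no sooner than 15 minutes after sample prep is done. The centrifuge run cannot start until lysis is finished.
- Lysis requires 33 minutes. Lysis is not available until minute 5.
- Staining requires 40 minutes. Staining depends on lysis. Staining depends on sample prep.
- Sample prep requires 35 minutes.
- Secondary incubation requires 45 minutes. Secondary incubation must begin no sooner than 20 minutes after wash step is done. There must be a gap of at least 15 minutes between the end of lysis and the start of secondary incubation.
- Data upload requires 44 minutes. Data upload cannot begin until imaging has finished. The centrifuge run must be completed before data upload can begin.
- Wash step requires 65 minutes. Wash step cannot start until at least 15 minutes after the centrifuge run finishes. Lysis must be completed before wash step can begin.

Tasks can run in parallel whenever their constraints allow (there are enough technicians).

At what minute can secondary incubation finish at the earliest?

230

After its own release at minute 5, lysis can start at minute 5 and finishes at minute 38.
Nothing blocks sample prep, so it runs from minute 0 to minute 35.
The centrifuge run needs all of sample prep (finishes minute 35, plus 15-minute gap → minute 50); lysis (finishes minute 38). That puts its earliest start at minute 50; it finishes at 50 + 35 = minute 85.
Wash step cannot start until the centrifuge run (finishes minute 85, plus 15-minute gap → minute 100); lysis (finishes minute 38). The controlling bound is minute 100, so wash step finishes at 100 + 65 = minute 165.
Secondary incubation cannot start until wash step (finishes minute 165, plus 20-minute gap → minute 185); lysis (finishes minute 38, plus 15-minute gap → minute 53). The controlling bound is minute 185, so secondary incubation finishes at 185 + 45 = minute 230.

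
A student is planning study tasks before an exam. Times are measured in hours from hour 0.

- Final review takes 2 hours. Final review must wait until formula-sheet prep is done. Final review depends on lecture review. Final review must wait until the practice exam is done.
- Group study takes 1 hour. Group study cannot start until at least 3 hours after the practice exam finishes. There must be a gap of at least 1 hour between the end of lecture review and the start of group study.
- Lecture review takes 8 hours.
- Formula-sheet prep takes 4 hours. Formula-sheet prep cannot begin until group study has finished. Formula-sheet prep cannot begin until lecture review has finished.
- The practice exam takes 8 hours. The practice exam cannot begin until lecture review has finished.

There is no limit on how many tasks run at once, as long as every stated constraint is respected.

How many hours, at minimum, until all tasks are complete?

26

Lecture review has no prerequisites, so it starts at hour 0 and finishes at hour 8.
The practice exam waits on lecture review (finishes hour 8), so it starts at hour 8 and finishes at 8 + 8 = hour 16.
For group study: the practice exam (finishes hour 16, plus 3-hour gap → hour 19); lecture review (finishes hour 8, plus 1-hour gap → hour 9). Taking the maximum gives a start of hour 19, and it finishes at 19 + 1 = hour 20.
For formula-sheet prep: group study (finishes hour 20); lecture review (finishes hour 8). Taking the maximum gives a start of hour 20, and it finishes at 20 + 4 = hour 24.
For final review: formula-sheet prep (finishes hour 24); lecture review (finishes hour 8); the practice exam (finishes hour 16). Taking the maximum gives a start of hour 24, and it finishes at 24 + 2 = hour 26.
All tasks are finished once the last one completes. Finish times: Lecture review at 8, The practice exam at 16, Group study at 20, Formula-sheet prep at 24, Final review at 26. The latest is hour 26.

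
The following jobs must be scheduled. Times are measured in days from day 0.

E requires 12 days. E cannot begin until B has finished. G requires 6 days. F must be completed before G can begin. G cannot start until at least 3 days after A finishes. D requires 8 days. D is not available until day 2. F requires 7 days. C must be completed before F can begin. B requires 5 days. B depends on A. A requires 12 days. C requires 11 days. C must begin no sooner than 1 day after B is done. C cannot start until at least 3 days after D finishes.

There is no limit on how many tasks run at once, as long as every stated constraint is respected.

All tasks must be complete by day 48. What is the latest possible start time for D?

To finish by day 48, G (duration 6) must start no later than day 42.
F has to be done before G (must start by day 42). That means finishing by day 42, i.e. starting by 42 − 7 = day 35.
C feeds into F (must start by day 35); so C must finish by day 35 and therefore start by day 24.
D has to be done before C (must start by day 24, minus 3-day gap → day 21). That means finishing by day 21, i.e. starting by 21 − 8 = day 13.

13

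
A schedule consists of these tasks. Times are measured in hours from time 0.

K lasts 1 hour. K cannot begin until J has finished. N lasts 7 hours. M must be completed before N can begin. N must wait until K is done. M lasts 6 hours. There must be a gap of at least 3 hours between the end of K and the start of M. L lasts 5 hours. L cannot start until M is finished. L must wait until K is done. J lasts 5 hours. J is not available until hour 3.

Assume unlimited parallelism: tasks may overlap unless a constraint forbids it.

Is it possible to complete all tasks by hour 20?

After its own release at hour 3, J can start at hour 3 and finishes at hour 8.
K cannot begin until J (finishes hour 8). It runs from hour 8 to 8 + 1 = hour 9.
M waits on K (finishes hour 9, plus 3-hour gap → hour 12), so it starts at hour 12 and finishes at 12 + 6 = hour 18.
For N: M (finishes hour 18); K (finishes hour 9). Taking the maximum gives a start of hour 18, and it finishes at 18 + 7 = hour 25.
L cannot start until M (finishes hour 18); K (finishes hour 9). The controlling bound is hour 18, so L finishes at 18 + 5 = hour 23.
The earliest everything can be done is hour 25, which is after the deadline of 20, so it is not possible.

No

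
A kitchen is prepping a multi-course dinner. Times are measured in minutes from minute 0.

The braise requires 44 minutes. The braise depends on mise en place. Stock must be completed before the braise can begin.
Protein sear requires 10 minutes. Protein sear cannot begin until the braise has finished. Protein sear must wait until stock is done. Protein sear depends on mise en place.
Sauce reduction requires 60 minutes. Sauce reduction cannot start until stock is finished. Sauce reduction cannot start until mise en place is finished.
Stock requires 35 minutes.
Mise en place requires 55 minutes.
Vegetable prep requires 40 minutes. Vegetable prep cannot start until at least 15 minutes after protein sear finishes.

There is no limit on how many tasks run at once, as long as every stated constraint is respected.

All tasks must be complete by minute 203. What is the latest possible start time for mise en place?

39

Vegetable prep has no dependents, so it just needs to finish by minute 203. Starting by 203 − 40 = minute 163 achieves that.
Protein sear feeds into vegetable prep (must start by minute 163, minus 15-minute gap → minute 148); so protein sear must finish by minute 148 and therefore start by minute 138.
The braise has to be done before protein sear (must start by minute 138). That means finishing by minute 138, i.e. starting by 138 − 44 = minute 94.
Sauce reduction must finish by minute 203; it takes 60 minutes, so it must start by 203 − 60 = minute 143.
Mise en place has several dependents: the braise (must start by minute 94); protein sear (must start by minute 138); sauce reduction (must start by minute 143). The earliest of those limits is minute 94, so mise en place must start by 94 − 55 = minute 39.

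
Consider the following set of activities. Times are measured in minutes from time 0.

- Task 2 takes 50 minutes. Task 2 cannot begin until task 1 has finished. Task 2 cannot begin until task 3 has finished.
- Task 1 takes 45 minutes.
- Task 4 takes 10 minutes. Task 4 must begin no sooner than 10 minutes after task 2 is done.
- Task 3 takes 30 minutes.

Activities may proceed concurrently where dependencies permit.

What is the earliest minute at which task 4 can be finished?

Task 3 has no prerequisites, so it starts at minute 0 and finishes at minute 30.
Task 1 has no prerequisites, so it starts at minute 0 and finishes at minute 45.
Task 2 needs all of task 1 (finishes minute 45); task 3 (finishes minute 30). That puts its earliest start at minute 45; it finishes at 45 + 50 = minute 95.
After task 2 (finishes minute 95, plus 10-minute gap → minute 105), task 4 can start at minute 105 and finishes at minute 115.

115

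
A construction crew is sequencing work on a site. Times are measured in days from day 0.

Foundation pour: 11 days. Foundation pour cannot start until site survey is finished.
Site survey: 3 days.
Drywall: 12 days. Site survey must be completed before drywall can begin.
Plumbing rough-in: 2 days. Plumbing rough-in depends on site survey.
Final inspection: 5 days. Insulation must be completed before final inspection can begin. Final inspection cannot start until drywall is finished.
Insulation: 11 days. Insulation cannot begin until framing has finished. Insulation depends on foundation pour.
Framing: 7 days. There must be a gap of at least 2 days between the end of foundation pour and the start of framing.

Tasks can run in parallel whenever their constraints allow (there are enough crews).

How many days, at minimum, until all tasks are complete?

39

Site survey has no prerequisites, so it starts at day 0 and finishes at day 3.
Drywall cannot begin until site survey (finishes day 3). It runs from day 3 to 3 + 12 = day 15.
Plumbing rough-in cannot begin until site survey (finishes day 3). It runs from day 3 to 3 + 2 = day 5.
Foundation pour cannot begin until site survey (finishes day 3). It runs from day 3 to 3 + 11 = day 14.
Framing waits on foundation pour (finishes day 14, plus 2-day gap → day 16), so it starts at day 16 and finishes at 16 + 7 = day 23.
Insulation needs all of framing (finishes day 23); foundation pour (finishes day 14). That puts its earliest start at day 23; it finishes at 23 + 11 = day 34.
Final inspection has to wait for insulation (finishes day 34); drywall (finishes day 15). The latest of these is day 34, so final inspection runs day 34 to 34 + 5 = day 39.
All tasks are finished once the last one completes. Finish times: Site survey at 3, Foundation pour at 14, Framing at 23, Plumbing rough-in at 5, Insulation at 34, Drywall at 15, Final inspection at 39. The latest is day 39.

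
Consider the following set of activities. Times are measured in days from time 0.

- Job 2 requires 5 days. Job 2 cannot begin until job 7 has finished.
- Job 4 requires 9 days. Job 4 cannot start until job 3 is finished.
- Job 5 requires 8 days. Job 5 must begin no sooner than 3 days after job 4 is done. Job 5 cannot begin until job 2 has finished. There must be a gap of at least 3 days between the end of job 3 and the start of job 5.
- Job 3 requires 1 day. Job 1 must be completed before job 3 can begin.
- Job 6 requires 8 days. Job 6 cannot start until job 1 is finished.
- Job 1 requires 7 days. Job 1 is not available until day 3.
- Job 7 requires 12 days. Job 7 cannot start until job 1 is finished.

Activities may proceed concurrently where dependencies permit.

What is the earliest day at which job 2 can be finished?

27

Job 1 waits on its own release at day 3, so it starts at day 3 and finishes at 3 + 7 = day 10.
Job 7 cannot begin until job 1 (finishes day 10). It runs from day 10 to 10 + 12 = day 22.
After job 7 (finishes day 22), job 2 can start at day 22 and finishes at day 27.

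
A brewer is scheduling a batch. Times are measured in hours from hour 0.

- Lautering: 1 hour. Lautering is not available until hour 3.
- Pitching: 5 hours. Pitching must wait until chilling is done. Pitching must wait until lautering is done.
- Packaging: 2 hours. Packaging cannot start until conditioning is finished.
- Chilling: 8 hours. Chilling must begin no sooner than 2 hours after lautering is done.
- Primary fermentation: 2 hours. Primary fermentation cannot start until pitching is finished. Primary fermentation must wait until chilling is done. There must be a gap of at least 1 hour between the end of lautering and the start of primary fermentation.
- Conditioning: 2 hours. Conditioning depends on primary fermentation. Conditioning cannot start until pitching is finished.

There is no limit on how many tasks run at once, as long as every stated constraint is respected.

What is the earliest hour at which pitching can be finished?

19

Lautering waits on its own release at hour 3, so it starts at hour 3 and finishes at 3 + 1 = hour 4.
Chilling cannot begin until lautering (finishes hour 4, plus 2-hour gap → hour 6). It runs from hour 6 to 6 + 8 = hour 14.
Pitching has to wait for chilling (finishes hour 14); lautering (finishes hour 4). The latest of these is hour 14, so pitching runs hour 14 to 14 + 5 = hour 19.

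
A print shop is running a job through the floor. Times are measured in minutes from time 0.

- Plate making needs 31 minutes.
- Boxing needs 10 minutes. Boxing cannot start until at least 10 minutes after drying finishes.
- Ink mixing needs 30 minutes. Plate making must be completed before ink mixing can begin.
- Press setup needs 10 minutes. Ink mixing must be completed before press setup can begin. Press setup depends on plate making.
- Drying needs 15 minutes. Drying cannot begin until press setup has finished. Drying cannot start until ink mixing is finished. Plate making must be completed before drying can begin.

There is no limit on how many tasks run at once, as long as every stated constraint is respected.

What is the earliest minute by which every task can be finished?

Plate making has no prerequisites, so it starts at minute 0 and finishes at minute 31.
Ink mixing waits on plate making (finishes minute 31), so it starts at minute 31 and finishes at 31 + 30 = minute 61.
Press setup cannot start until ink mixing (finishes minute 61); plate making (finishes minute 31). The controlling bound is minute 61, so press setup finishes at 61 + 10 = minute 71.
Drying needs all of press setup (finishes minute 71); ink mixing (finishes minute 61); plate making (finishes minute 31). That puts its earliest start at minute 71; it finishes at 71 + 15 = minute 86.
Boxing cannot begin until drying (finishes minute 86, plus 10-minute gap → minute 96). It runs from minute 96 to 96 + 10 = minute 106.
All tasks are finished once the last one completes. Finish times: Plate making at 31, Ink mixing at 61, Press setup at 71, Drying at 86, Boxing at 106. The latest is minute 106.

106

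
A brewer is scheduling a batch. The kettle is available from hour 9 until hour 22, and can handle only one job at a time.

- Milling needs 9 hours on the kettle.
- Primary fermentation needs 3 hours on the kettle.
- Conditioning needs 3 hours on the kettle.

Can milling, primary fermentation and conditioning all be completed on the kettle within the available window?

The kettle window is 22 − 9 = 13 hours.
Running back to back, the jobs need 9 + 3 + 3 = 15 hours on the kettle.
Since 15 > 13, they cannot all fit.

No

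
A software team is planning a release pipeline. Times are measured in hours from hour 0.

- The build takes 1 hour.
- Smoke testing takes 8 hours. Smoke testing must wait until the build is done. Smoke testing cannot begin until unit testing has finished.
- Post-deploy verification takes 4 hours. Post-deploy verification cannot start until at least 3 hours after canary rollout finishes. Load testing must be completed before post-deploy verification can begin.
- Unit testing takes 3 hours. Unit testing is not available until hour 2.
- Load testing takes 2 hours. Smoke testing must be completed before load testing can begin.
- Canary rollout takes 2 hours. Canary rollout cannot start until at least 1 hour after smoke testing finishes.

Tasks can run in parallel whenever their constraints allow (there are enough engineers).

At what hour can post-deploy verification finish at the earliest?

23

After its own release at hour 2, unit testing can start at hour 2 and finishes at hour 5.
The build can start immediately at hour 0; it finishes at hour 1.
Smoke testing has to wait for the build (finishes hour 1); unit testing (finishes hour 5). The latest of these is hour 5, so smoke testing runs hour 5 to 5 + 8 = hour 13.
Load testing waits on smoke testing (finishes hour 13), so it starts at hour 13 and finishes at 13 + 2 = hour 15.
Canary rollout cannot begin until smoke testing (finishes hour 13, plus 1-hour gap → hour 14). It runs from hour 14 to 14 + 2 = hour 16.
Post-deploy verification needs all of canary rollout (finishes hour 16, plus 3-hour gap → hour 19); load testing (finishes hour 15). That puts its earliest start at hour 19; it finishes at 19 + 4 = hour 23.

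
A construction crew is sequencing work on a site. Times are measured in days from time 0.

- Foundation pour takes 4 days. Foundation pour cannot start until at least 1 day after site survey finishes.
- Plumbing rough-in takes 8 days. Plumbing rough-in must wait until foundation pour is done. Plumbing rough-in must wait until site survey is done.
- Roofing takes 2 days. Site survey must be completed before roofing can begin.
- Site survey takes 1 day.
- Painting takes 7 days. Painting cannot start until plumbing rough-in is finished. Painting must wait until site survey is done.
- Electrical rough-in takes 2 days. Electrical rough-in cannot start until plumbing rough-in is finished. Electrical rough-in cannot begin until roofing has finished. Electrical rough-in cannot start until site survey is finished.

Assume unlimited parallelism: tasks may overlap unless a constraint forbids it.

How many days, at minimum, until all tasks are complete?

Site survey has no prerequisites, so it starts at day 0 and finishes at day 1.
After site survey (finishes day 1), roofing can start at day 1 and finishes at day 3.
Foundation pour cannot begin until site survey (finishes day 1, plus 1-day gap → day 2). It runs from day 2 to 2 + 4 = day 6.
Plumbing rough-in cannot start until foundation pour (finishes day 6); site survey (finishes day 1). The controlling bound is day 6, so plumbing rough-in finishes at 6 + 8 = day 14.
Painting has to wait for plumbing rough-in (finishes day 14); site survey (finishes day 1). The latest of these is day 14, so painting runs day 14 to 14 + 7 = day 21.
Electrical rough-in cannot start until plumbing rough-in (finishes day 14); roofing (finishes day 3); site survey (finishes day 1). The controlling bound is day 14, so electrical rough-in finishes at 14 + 2 = day 16.
All tasks are finished once the last one completes. Finish times: Site survey at 1, Foundation pour at 6, Roofing at 3, Plumbing rough-in at 14, Electrical rough-in at 16, Painting at 21. The latest is day 21.

21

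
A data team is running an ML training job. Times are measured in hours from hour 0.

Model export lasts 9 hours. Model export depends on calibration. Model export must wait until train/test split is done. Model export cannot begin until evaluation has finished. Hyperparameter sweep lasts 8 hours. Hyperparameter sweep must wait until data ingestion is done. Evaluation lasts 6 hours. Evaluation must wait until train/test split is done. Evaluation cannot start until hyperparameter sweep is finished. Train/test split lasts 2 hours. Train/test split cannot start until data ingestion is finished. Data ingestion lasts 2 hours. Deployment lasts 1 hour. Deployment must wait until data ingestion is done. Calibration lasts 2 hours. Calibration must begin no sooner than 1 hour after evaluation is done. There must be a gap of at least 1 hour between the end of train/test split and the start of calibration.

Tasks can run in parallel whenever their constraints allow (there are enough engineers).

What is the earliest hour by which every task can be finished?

28

Data ingestion can start immediately at hour 0; it finishes at hour 2.
After data ingestion (finishes hour 2), deployment can start at hour 2 and finishes at hour 3.
Hyperparameter sweep cannot begin until data ingestion (finishes hour 2). It runs from hour 2 to 2 + 8 = hour 10.
After data ingestion (finishes hour 2), train/test split can start at hour 2 and finishes at hour 4.
Evaluation needs all of train/test split (finishes hour 4); hyperparameter sweep (finishes hour 10). That puts its earliest start at hour 10; it finishes at 10 + 6 = hour 16.
For calibration: evaluation (finishes hour 16, plus 1-hour gap → hour 17); train/test split (finishes hour 4, plus 1-hour gap → hour 5). Taking the maximum gives a start of hour 17, and it finishes at 17 + 2 = hour 19.
Model export has to wait for calibration (finishes hour 19); train/test split (finishes hour 4); evaluation (finishes hour 16). The latest of these is hour 19, so model export runs hour 19 to 19 + 9 = hour 28.
All tasks are finished once the last one completes. Finish times: Data ingestion at 2, Train/test split at 4, Hyperparameter sweep at 10, Evaluation at 16, Calibration at 19, Model export at 28, Deployment at 3. The latest is hour 28.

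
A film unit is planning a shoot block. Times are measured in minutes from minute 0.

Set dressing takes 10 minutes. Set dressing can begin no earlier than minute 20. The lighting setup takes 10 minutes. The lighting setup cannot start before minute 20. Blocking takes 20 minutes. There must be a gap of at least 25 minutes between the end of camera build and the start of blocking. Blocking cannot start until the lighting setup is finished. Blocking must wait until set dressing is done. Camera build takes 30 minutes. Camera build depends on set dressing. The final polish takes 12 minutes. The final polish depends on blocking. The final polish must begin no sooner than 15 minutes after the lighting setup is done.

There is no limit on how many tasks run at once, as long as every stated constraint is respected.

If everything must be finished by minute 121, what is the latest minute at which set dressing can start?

Nothing follows the final polish; the deadline of minute 121 is its only limit. It must start by 121 − 12 = minute 109.
Blocking must finish before the final polish (must start by minute 109). With a 20-minute duration, blocking must start by 109 − 20 = minute 89.
Since blocking (must start by minute 89, minus 25-minute gap → minute 64) depends on it, camera build must finish by minute 64. Backing off its 30-minute duration gives a latest start of minute 34.
Set dressing feeds camera build (must start by minute 34); blocking (must start by minute 89). Taking the minimum, set dressing must finish by minute 34 and start by 34 − 10 = minute 24.

24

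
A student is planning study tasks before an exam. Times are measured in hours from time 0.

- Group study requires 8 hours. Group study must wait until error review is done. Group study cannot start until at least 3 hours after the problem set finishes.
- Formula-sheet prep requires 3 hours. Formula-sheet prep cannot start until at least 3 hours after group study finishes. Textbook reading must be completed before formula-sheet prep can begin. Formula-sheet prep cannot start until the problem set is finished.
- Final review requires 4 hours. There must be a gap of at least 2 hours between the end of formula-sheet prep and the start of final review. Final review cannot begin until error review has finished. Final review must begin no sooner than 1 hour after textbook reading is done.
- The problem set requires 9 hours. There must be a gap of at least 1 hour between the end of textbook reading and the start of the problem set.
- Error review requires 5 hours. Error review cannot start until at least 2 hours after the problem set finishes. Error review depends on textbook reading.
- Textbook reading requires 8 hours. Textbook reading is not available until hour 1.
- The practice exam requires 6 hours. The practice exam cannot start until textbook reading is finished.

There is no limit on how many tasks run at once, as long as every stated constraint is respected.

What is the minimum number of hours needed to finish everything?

46

Textbook reading cannot begin until its own release at hour 1. It runs from hour 1 to 1 + 8 = hour 9.
The practice exam waits on textbook reading (finishes hour 9), so it starts at hour 9 and finishes at 9 + 6 = hour 15.
The problem set waits on textbook reading (finishes hour 9, plus 1-hour gap → hour 10), so it starts at hour 10 and finishes at 10 + 9 = hour 19.
For error review: the problem set (finishes hour 19, plus 2-hour gap → hour 21); textbook reading (finishes hour 9). Taking the maximum gives a start of hour 21, and it finishes at 21 + 5 = hour 26.
Group study needs all of error review (finishes hour 26); the problem set (finishes hour 19, plus 3-hour gap → hour 22). That puts its earliest start at hour 26; it finishes at 26 + 8 = hour 34.
Formula-sheet prep has to wait for group study (finishes hour 34, plus 3-hour gap → hour 37); textbook reading (finishes hour 9); the problem set (finishes hour 19). The latest of these is hour 37, so formula-sheet prep runs hour 37 to 37 + 3 = hour 40.
Final review has to wait for formula-sheet prep (finishes hour 40, plus 2-hour gap → hour 42); error review (finishes hour 26); textbook reading (finishes hour 9, plus 1-hour gap → hour 10). The latest of these is hour 42, so final review runs hour 42 to 42 + 4 = hour 46.
All tasks are finished once the last one completes. Finish times: Textbook reading at 9, The problem set at 19, The practice exam at 15, Error review at 26, Group study at 34, Formula-sheet prep at 40, Final review at 46. The latest is hour 46.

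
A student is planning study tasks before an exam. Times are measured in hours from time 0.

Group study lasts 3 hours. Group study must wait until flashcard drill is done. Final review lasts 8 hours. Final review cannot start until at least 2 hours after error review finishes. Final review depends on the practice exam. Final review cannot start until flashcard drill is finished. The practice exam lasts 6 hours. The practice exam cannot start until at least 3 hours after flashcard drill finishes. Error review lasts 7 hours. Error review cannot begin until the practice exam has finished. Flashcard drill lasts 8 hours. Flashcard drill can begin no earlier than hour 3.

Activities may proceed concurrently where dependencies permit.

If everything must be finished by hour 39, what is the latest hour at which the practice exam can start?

Final review must finish by hour 39; it takes 8 hours, so it must start by 39 − 8 = hour 31.
Error review must finish before final review (must start by hour 31, minus 2-hour gap → hour 29). With a 7-hour duration, error review must start by 29 − 7 = hour 22.
The practice exam must finish in time for error review (must start by hour 22); final review (must start by hour 31). The tightest is hour 22, so the practice exam must start by 22 − 6 = hour 16.

16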